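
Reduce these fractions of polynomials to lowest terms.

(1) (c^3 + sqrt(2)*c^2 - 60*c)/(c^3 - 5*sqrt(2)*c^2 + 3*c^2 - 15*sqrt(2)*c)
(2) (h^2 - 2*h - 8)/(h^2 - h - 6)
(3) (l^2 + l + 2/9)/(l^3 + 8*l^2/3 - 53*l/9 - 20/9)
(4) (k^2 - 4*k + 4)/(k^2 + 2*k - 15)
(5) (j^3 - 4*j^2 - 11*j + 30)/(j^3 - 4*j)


(1) = (c + 6*sqrt(2))/(c + 3)
(2) = (h - 4)/(h - 3)
(3) = (3*l + 2)/(3*l^2 + 7*l - 20)
(4) = (k^2 - 4*k + 4)/(k^2 + 2*k - 15)
(5) = (j^2 - 2*j - 15)/(j^2 + 2*j)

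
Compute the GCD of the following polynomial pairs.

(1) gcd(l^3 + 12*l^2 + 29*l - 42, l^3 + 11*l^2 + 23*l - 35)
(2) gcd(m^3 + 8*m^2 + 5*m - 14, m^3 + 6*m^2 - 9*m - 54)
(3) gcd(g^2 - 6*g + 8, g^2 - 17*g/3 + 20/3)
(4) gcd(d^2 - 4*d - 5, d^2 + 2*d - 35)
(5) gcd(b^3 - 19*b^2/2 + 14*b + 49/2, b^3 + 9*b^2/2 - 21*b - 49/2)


(1) = gcd((l - 1)*(l + 6)*(l + 7), (l - 1)*(l + 5)*(l + 7)) = l^2 + 6*l - 7
(2) = gcd((m - 1)*(m + 2)*(m + 7), (m - 3)*(m + 3)*(m + 6)) = 1
(3) = g - 4
(4) = d - 5
(5) = gcd((b - 7)*(b - 7/2)*(b + 1), (b - 7/2)*(b + 1)*(b + 7)) = b^2 - 5*b/2 - 7/2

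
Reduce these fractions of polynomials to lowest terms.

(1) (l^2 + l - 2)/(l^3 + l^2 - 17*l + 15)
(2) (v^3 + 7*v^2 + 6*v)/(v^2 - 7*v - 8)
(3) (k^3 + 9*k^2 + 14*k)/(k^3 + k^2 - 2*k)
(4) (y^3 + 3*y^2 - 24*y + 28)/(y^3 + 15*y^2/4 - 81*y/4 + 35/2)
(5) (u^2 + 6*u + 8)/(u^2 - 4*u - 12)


(1) = (l + 2)/(l^2 + 2*l - 15)
(2) = (v^2 + 6*v)/(v - 8)
(3) = (k + 7)/(k - 1)
(4) = (4*y - 8)/(4*y - 5)
(5) = (u + 4)/(u - 6)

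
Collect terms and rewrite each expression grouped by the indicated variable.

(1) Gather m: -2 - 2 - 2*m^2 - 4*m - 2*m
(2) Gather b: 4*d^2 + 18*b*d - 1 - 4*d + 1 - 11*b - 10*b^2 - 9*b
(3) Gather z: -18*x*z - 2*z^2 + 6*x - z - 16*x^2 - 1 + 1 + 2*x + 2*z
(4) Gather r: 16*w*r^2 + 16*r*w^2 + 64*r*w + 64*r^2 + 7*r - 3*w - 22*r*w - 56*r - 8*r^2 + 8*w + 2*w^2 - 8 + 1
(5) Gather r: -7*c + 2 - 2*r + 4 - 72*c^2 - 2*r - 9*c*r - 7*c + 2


(1) = -2*m^2 - 6*m - 4
(2) = -10*b^2 + b*(18*d - 20) + 4*d^2 - 4*d
(3) = -16*x^2 + 8*x - 2*z^2 + z*(1 - 18*x)
(4) = r^2*(16*w + 56) + r*(16*w^2 + 42*w - 49) + 2*w^2 + 5*w - 7
(5) = -72*c^2 - 14*c + r*(-9*c - 4) + 8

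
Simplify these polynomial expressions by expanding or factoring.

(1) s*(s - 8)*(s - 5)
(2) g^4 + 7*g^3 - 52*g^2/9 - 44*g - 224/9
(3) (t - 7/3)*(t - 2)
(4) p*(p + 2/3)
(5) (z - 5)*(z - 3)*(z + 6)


(1) = s^3 - 13*s^2 + 40*s
(2) = (g - 8/3)*(g + 2/3)*(g + 2)*(g + 7)
(3) = t^2 - 13*t/3 + 14/3
(4) = p^2 + 2*p/3
(5) = z^3 - 2*z^2 - 33*z + 90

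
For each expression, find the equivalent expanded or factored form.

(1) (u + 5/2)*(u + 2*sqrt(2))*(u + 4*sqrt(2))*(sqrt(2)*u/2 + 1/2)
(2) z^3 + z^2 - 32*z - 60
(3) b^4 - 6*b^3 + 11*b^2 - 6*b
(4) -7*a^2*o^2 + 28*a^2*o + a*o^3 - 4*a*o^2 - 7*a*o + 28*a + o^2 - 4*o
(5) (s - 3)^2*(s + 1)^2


(1) = sqrt(2)*u^4/2 + 5*sqrt(2)*u^3/4 + 13*u^3/2 + 11*sqrt(2)*u^2 + 65*u^2/4 + 8*u + 55*sqrt(2)*u/2 + 20
(2) = (z - 6)*(z + 2)*(z + 5)
(3) = b*(b - 3)*(b - 2)*(b - 1)
(4) = (-7*a + o)*(o - 4)*(a*o + 1)
(5) = s^4 - 4*s^3 - 2*s^2 + 12*s + 9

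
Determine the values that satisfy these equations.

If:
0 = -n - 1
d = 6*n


Then:
d = -6
n = -1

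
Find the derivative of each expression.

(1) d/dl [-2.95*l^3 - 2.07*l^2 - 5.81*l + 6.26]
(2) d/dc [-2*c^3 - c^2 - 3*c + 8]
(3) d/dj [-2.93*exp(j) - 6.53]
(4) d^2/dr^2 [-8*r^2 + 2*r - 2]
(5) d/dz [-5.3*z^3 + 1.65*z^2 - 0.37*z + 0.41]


(1) = -8.85*l^2 - 4.14*l - 5.81
(2) = -6*c^2 - 2*c - 3
(3) = -2.93*exp(j)
(4) = -16
(5) = -15.9*z^2 + 3.3*z - 0.37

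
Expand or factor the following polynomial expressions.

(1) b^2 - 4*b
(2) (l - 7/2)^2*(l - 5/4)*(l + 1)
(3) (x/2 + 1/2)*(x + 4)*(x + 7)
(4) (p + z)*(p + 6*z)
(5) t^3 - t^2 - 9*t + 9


(1) = b*(b - 4)
(2) = l^4 - 29*l^3/4 + 51*l^2/4 + 91*l/16 - 245/16
(3) = x^3/2 + 6*x^2 + 39*x/2 + 14
(4) = p^2 + 7*p*z + 6*z^2
(5) = (t - 3)*(t - 1)*(t + 3)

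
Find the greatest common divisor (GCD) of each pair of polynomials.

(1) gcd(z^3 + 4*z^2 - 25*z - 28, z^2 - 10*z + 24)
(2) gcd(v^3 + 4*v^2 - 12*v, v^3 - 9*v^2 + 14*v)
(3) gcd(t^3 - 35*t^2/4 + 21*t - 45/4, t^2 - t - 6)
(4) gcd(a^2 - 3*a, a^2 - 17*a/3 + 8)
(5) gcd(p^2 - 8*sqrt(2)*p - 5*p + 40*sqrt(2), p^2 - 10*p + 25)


(1) = z - 4
(2) = gcd(v*(v - 2)*(v + 6), v*(v - 7)*(v - 2)) = v^2 - 2*v
(3) = t - 3
(4) = gcd(a*(a - 3), (a - 3)*(a - 8/3)) = a - 3
(5) = gcd((p - 5)*(p - 8*sqrt(2)), (p - 5)^2) = p - 5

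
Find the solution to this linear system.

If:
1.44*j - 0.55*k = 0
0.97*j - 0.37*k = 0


Then:
j = 0.00
k = 0.00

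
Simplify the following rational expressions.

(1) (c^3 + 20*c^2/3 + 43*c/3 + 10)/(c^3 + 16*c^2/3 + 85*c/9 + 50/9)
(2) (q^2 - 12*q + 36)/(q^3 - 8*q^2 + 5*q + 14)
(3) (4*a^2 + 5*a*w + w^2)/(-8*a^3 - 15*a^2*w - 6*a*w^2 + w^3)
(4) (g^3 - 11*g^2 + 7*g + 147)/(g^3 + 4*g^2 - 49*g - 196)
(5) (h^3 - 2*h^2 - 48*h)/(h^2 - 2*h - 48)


(1) = (3*c + 9)/(3*c + 5)
(2) = (q^2 - 12*q + 36)/(q^3 - 8*q^2 + 5*q + 14)
(3) = (4*a + w)/(-8*a^2 - 7*a*w + w^2)
(4) = (g^2 - 4*g - 21)/(g^2 + 11*g + 28)
(5) = h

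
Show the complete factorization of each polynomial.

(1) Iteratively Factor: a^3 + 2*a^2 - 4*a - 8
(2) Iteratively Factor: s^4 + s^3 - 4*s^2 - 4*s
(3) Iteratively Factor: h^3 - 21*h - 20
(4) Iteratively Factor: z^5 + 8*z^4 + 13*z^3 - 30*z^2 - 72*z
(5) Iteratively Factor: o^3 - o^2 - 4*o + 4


(1) = (a + 2)*(a^2 - 4) = (a - 2)*(a + 2)*(a + 2)
(2) = (s - 2)*(s^3 + 3*s^2 + 2*s) = (s - 2)*(s + 2)*(s^2 + s) = s*(s - 2)*(s + 2)*(s + 1)
(3) = (h + 1)*(h^2 - h - 20) = (h - 5)*(h + 1)*(h + 4)
(4) = (z + 3)*(z^4 + 5*z^3 - 2*z^2 - 24*z) = (z + 3)^2*(z^3 + 2*z^2 - 8*z) = (z - 2)*(z + 3)^2*(z^2 + 4*z) = (z - 2)*(z + 3)^2*(z + 4)*(z)
(5) = (o + 2)*(o^2 - 3*o + 2) = (o - 2)*(o + 2)*(o - 1)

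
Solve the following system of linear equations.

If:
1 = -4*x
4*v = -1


Then:
v = -1/4
x = -1/4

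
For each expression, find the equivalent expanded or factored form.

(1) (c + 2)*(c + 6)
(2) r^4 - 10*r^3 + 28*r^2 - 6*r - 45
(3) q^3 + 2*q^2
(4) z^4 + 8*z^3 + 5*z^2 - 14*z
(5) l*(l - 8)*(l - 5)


(1) = c^2 + 8*c + 12
(2) = (r - 5)*(r - 3)^2*(r + 1)
(3) = q^2*(q + 2)
(4) = z*(z - 1)*(z + 2)*(z + 7)
(5) = l^3 - 13*l^2 + 40*l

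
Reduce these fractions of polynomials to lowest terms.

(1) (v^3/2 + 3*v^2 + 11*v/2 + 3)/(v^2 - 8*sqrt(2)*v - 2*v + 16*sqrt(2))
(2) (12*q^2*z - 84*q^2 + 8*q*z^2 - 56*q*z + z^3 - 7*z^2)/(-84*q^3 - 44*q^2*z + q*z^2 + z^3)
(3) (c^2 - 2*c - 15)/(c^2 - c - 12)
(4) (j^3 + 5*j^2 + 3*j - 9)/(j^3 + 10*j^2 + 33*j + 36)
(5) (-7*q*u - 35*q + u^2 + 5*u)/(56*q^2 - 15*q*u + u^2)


(1) = (v^3 + 6*v^2 + 11*v + 6)/(2*v^2 + v*(-16*sqrt(2) - 4) + 32*sqrt(2))
(2) = (z - 7)/(-7*q + z)
(3) = (c - 5)/(c - 4)
(4) = (j - 1)/(j + 4)
(5) = (-u - 5)/(8*q - u)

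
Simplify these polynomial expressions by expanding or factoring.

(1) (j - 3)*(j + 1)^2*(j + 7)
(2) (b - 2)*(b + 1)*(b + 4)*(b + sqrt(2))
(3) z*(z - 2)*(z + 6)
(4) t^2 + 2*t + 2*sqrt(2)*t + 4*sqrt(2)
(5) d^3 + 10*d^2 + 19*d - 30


(1) = j^4 + 6*j^3 - 12*j^2 - 38*j - 21
(2) = b^4 + sqrt(2)*b^3 + 3*b^3 - 6*b^2 + 3*sqrt(2)*b^2 - 6*sqrt(2)*b - 8*b - 8*sqrt(2)
(3) = z^3 + 4*z^2 - 12*z
(4) = (t + 2)*(t + 2*sqrt(2))
(5) = (d - 1)*(d + 5)*(d + 6)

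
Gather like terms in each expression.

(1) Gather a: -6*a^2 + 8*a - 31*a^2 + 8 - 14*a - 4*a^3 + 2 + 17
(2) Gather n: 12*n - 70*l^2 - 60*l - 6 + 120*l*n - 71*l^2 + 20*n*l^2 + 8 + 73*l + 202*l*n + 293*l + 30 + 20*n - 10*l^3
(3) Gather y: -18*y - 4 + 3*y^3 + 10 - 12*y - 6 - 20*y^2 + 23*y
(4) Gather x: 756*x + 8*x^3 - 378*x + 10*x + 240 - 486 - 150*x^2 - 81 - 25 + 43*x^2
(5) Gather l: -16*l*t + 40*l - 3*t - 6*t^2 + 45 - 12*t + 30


(1) = -4*a^3 - 37*a^2 - 6*a + 27
(2) = -10*l^3 - 141*l^2 + 306*l + n*(20*l^2 + 322*l + 32) + 32
(3) = 3*y^3 - 20*y^2 - 7*y
(4) = 8*x^3 - 107*x^2 + 388*x - 352
(5) = l*(40 - 16*t) - 6*t^2 - 15*t + 75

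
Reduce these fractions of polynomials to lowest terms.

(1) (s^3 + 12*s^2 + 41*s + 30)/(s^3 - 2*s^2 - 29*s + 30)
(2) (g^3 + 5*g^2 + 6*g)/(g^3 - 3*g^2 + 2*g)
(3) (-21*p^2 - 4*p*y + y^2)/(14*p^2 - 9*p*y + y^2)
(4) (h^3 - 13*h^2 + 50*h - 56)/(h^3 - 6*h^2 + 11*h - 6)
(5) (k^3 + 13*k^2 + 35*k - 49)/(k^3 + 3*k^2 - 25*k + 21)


(1) = (s^2 + 7*s + 6)/(s^2 - 7*s + 6)
(2) = (g^2 + 5*g + 6)/(g^2 - 3*g + 2)
(3) = (3*p + y)/(-2*p + y)
(4) = (h^2 - 11*h + 28)/(h^2 - 4*h + 3)
(5) = (k + 7)/(k - 3)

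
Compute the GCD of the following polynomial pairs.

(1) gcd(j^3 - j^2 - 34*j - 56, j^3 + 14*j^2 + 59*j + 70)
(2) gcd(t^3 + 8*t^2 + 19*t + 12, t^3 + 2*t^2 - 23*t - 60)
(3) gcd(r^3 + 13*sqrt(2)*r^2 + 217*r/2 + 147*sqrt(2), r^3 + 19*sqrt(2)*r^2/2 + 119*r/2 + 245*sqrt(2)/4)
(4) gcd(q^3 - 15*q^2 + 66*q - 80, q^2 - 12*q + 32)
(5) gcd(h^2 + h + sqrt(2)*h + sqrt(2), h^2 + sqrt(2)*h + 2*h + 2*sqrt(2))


(1) = gcd((j - 7)*(j + 2)*(j + 4), (j + 2)*(j + 5)*(j + 7)) = j + 2
(2) = gcd((t + 1)*(t + 3)*(t + 4), (t - 5)*(t + 3)*(t + 4)) = t^2 + 7*t + 12
(3) = gcd((r + 7*sqrt(2)/2)^2*(r + 6*sqrt(2)), (r + 5*sqrt(2)/2)*(r + 7*sqrt(2)/2)^2) = r^2 + 7*sqrt(2)*r + 49/2
(4) = gcd((q - 8)*(q - 5)*(q - 2), (q - 8)*(q - 4)) = q - 8
(5) = gcd((h + 1)*(h + sqrt(2)), (h + 2)*(h + sqrt(2))) = h + sqrt(2)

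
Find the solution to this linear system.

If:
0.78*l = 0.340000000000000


Then:
l = 0.44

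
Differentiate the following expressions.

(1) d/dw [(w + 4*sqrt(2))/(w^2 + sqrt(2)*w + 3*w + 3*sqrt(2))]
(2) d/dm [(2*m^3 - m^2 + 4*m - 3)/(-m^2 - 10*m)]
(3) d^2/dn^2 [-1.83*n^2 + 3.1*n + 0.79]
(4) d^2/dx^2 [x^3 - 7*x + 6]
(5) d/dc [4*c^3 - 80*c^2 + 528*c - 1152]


(1) = (w^2 + sqrt(2)*w + 3*w - (w + 4*sqrt(2))*(2*w + sqrt(2) + 3) + 3*sqrt(2))/(w^2 + sqrt(2)*w + 3*w + 3*sqrt(2))^2
(2) = 2*(-m^4 - 20*m^3 + 7*m^2 - 3*m - 15)/(m^2*(m^2 + 20*m + 100))
(3) = -3.66000000000000
(4) = 6*x
(5) = 12*c^2 - 160*c + 528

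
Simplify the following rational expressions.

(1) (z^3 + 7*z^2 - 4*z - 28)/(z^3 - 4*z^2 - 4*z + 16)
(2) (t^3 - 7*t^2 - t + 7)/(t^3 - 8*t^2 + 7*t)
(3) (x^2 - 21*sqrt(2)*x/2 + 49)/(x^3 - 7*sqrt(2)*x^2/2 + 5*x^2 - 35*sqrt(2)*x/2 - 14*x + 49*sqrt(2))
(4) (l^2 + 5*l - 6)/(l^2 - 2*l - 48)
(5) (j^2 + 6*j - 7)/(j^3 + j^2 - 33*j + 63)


(1) = (z + 7)/(z - 4)
(2) = (t + 1)/t
(3) = (4*x - 28*sqrt(2))/(4*x^2 + 20*x - 56)
(4) = (l - 1)/(l - 8)
(5) = (j - 1)/(j^2 - 6*j + 9)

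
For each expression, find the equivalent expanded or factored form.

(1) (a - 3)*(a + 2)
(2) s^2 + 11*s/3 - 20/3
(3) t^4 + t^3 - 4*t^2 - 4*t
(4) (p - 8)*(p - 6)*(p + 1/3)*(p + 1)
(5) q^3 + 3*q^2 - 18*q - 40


(1) = a^2 - a - 6
(2) = (s - 4/3)*(s + 5)
(3) = t*(t - 2)*(t + 1)*(t + 2)
(4) = p^4 - 38*p^3/3 + 89*p^2/3 + 178*p/3 + 16
(5) = (q - 4)*(q + 2)*(q + 5)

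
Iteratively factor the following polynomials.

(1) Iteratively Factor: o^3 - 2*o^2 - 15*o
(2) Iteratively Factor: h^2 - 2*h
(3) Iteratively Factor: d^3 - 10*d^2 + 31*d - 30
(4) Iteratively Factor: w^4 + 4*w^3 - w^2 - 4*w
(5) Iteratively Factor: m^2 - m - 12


(1) = (o)*(o^2 - 2*o - 15) = o*(o - 5)*(o + 3)
(2) = (h)*(h - 2)
(3) = (d - 2)*(d^2 - 8*d + 15) = (d - 5)*(d - 2)*(d - 3)
(4) = (w - 1)*(w^3 + 5*w^2 + 4*w) = w*(w - 1)*(w^2 + 5*w + 4) = w*(w - 1)*(w + 4)*(w + 1)
(5) = (m + 3)*(m - 4)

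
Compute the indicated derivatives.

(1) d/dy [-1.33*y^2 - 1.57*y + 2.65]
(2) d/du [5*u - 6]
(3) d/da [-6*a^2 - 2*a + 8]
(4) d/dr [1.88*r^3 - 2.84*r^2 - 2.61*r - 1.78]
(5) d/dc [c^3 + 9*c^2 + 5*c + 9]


(1) = -2.66*y - 1.57
(2) = 5
(3) = -12*a - 2
(4) = 5.64*r^2 - 5.68*r - 2.61
(5) = 3*c^2 + 18*c + 5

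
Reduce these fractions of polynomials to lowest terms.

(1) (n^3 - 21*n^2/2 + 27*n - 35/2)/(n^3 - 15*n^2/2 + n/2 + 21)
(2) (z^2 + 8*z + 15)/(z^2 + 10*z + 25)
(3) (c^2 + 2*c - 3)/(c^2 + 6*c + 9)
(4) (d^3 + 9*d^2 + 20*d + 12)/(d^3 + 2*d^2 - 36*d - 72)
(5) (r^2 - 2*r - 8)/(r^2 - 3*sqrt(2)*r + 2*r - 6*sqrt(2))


(1) = (2*n^2 - 7*n + 5)/(2*n^2 - n - 6)
(2) = (z + 3)/(z + 5)
(3) = (c - 1)/(c + 3)
(4) = (d + 1)/(d - 6)
(5) = (r - 4)/(r - 3*sqrt(2))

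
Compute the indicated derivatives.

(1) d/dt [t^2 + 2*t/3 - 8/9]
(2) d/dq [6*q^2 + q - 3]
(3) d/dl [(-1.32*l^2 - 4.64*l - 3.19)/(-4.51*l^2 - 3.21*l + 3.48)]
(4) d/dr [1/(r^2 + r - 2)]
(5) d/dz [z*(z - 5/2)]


(1) = 2*t + 2/3
(2) = 12*q + 1
(3) = (-16.6892*l^2 - 37.961*l - 26.3871)/(20.3401*l^4 + 28.9542*l^3 - 21.0855*l^2 - 22.3416*l + 12.1104)
(4) = (-2*r - 1)/(r^2 + r - 2)^2
(5) = 2*z - 5/2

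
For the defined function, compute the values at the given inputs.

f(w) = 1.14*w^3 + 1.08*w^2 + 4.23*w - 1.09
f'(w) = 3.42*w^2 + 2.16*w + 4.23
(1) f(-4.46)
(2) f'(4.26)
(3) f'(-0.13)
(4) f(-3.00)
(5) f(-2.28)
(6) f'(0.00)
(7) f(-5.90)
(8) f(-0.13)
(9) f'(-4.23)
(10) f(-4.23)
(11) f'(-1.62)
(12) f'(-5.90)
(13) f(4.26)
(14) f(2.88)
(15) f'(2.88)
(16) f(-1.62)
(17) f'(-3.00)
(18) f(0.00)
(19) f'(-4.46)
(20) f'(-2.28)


(1) = -99.61
(2) = 75.50
(3) = 4.01
(4) = -34.84
(5) = -18.63
(6) = 4.23
(7) = -222.58
(8) = -1.62
(9) = 56.29
(10) = -85.94
(11) = 9.71
(12) = 110.54
(13) = 124.66
(14) = 47.28
(15) = 38.82
(16) = -9.95
(17) = 28.53
(18) = -1.09
(19) = 62.63
(20) = 17.08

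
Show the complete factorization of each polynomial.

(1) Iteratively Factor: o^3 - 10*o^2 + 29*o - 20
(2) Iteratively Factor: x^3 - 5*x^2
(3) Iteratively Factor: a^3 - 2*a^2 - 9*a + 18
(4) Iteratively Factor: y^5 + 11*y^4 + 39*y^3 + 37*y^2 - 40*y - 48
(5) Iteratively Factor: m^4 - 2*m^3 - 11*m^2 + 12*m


(1) = (o - 5)*(o^2 - 5*o + 4) = (o - 5)*(o - 4)*(o - 1)
(2) = (x - 5)*(x^2) = x*(x - 5)*(x)
(3) = (a - 3)*(a^2 + a - 6) = (a - 3)*(a - 2)*(a + 3)
(4) = (y + 4)*(y^4 + 7*y^3 + 11*y^2 - 7*y - 12) = (y + 4)^2*(y^3 + 3*y^2 - y - 3) = (y + 3)*(y + 4)^2*(y^2 - 1) = (y + 1)*(y + 3)*(y + 4)^2*(y - 1)
(5) = (m - 4)*(m^3 + 2*m^2 - 3*m) = (m - 4)*(m + 3)*(m^2 - m) = (m - 4)*(m - 1)*(m + 3)*(m)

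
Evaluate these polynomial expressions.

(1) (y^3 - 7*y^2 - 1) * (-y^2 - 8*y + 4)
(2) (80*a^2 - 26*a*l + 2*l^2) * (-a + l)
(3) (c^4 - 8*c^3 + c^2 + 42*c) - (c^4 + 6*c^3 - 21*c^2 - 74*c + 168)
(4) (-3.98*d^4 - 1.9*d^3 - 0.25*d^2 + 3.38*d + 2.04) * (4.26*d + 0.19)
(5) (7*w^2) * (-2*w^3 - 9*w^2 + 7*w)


(1) = -y^5 - y^4 + 60*y^3 - 27*y^2 + 8*y - 4
(2) = -80*a^3 + 106*a^2*l - 28*a*l^2 + 2*l^3
(3) = -14*c^3 + 22*c^2 + 116*c - 168
(4) = -16.9548*d^5 - 8.8502*d^4 - 1.426*d^3 + 14.3513*d^2 + 9.3326*d + 0.3876
(5) = -14*w^5 - 63*w^4 + 49*w^3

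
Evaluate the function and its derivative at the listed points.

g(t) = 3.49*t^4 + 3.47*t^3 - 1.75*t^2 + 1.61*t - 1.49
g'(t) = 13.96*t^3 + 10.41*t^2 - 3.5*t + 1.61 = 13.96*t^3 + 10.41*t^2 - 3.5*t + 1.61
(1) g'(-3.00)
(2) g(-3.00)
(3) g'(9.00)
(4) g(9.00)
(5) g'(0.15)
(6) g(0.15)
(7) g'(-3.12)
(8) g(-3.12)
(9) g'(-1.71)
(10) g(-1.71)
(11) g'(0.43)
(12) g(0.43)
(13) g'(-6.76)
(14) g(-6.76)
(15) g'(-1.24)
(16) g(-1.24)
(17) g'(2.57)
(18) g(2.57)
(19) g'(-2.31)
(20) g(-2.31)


(1) = -271.12
(2) = 166.93
(3) = 10990.16
(4) = 25298.77
(5) = 1.37
(6) = -1.27
(7) = -310.12
(8) = 201.77
(9) = -31.77
(10) = 3.13
(11) = 3.14
(12) = -0.73
(13) = -3811.48
(14) = 6123.78
(15) = -4.66
(16) = -4.54
(17) = 298.34
(18) = 202.24
(19) = -106.83
(20) = 42.05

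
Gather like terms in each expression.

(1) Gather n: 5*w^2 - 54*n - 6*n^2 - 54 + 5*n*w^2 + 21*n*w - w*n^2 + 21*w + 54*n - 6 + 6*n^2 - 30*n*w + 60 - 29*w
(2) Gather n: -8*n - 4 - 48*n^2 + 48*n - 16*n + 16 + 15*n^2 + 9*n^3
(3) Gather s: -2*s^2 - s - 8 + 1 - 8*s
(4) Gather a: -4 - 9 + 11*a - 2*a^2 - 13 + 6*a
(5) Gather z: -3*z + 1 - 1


(1) = -n^2*w + n*(5*w^2 - 9*w) + 5*w^2 - 8*w
(2) = 9*n^3 - 33*n^2 + 24*n + 12
(3) = -2*s^2 - 9*s - 7
(4) = -2*a^2 + 17*a - 26
(5) = -3*z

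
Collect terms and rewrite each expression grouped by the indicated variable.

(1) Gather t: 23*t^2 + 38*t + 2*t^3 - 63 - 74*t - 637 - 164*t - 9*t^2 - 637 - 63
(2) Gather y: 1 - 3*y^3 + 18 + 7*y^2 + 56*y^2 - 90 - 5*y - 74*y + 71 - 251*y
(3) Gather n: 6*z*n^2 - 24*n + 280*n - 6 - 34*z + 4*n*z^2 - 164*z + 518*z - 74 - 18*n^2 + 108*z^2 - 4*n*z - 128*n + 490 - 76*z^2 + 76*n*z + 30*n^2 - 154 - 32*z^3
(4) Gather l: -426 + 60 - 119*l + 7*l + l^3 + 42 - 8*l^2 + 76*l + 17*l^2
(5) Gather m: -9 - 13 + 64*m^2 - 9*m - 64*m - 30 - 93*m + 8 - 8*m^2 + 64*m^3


(1) = 2*t^3 + 14*t^2 - 200*t - 1400
(2) = -3*y^3 + 63*y^2 - 330*y
(3) = n^2*(6*z + 12) + n*(4*z^2 + 72*z + 128) - 32*z^3 + 32*z^2 + 320*z + 256
(4) = l^3 + 9*l^2 - 36*l - 324
(5) = 64*m^3 + 56*m^2 - 166*m - 44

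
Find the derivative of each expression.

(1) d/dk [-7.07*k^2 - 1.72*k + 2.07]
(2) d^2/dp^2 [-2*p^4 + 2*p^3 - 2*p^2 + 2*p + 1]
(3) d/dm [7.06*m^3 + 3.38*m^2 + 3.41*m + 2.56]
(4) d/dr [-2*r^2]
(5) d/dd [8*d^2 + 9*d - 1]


(1) = -14.14*k - 1.72
(2) = -24*p^2 + 12*p - 4
(3) = 21.18*m^2 + 6.76*m + 3.41
(4) = -4*r
(5) = 16*d + 9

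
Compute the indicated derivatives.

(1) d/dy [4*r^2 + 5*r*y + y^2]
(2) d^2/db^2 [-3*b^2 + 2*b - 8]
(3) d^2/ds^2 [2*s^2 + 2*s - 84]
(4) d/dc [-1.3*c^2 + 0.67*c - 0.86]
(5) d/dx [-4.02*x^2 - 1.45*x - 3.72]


(1) = 5*r + 2*y
(2) = -6
(3) = 4
(4) = 0.67 - 2.6*c
(5) = -8.04*x - 1.45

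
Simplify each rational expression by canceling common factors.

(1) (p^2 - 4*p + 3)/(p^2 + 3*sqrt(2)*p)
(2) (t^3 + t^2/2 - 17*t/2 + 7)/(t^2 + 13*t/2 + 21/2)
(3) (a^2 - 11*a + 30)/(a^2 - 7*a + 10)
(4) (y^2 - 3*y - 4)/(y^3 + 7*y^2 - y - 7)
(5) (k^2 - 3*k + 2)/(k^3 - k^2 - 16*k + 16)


(1) = (p^2 - 4*p + 3)/(p^2 + 3*sqrt(2)*p)
(2) = (t^2 - 3*t + 2)/(t + 3)
(3) = (a - 6)/(a - 2)
(4) = (y - 4)/(y^2 + 6*y - 7)
(5) = (k - 2)/(k^2 - 16)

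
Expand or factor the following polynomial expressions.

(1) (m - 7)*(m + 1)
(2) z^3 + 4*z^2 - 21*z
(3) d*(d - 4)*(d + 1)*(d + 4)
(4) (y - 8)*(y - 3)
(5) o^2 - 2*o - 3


(1) = m^2 - 6*m - 7
(2) = z*(z - 3)*(z + 7)
(3) = d^4 + d^3 - 16*d^2 - 16*d
(4) = y^2 - 11*y + 24
(5) = (o - 3)*(o + 1)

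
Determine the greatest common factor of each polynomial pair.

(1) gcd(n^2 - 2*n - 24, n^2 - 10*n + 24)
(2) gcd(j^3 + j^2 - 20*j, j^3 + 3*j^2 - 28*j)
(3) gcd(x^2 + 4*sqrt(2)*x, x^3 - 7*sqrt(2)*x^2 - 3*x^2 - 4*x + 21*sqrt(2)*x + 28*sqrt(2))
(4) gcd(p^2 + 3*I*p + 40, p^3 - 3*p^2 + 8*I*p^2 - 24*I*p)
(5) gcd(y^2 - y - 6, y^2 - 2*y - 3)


(1) = gcd((n - 6)*(n + 4), (n - 6)*(n - 4)) = n - 6
(2) = gcd(j*(j - 4)*(j + 5), j*(j - 4)*(j + 7)) = j^2 - 4*j
(3) = gcd(x*(x + 4*sqrt(2)), (x - 4)*(x + 1)*(x - 7*sqrt(2))) = 1
(4) = gcd((p - 5*I)*(p + 8*I), p*(p - 3)*(p + 8*I)) = p + 8*I
(5) = gcd((y - 3)*(y + 2), (y - 3)*(y + 1)) = y - 3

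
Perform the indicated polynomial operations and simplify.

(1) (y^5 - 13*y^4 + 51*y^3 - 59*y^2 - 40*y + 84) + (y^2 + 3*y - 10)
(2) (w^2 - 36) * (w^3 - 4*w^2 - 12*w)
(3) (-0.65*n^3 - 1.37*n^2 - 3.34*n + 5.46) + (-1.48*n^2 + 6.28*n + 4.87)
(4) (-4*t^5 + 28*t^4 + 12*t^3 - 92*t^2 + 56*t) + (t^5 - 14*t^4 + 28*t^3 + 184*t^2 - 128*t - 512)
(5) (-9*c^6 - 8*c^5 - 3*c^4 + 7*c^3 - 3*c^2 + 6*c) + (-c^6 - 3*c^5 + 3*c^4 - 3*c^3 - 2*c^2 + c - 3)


(1) = y^5 - 13*y^4 + 51*y^3 - 58*y^2 - 37*y + 74
(2) = w^5 - 4*w^4 - 48*w^3 + 144*w^2 + 432*w
(3) = -0.65*n^3 - 2.85*n^2 + 2.94*n + 10.33
(4) = -3*t^5 + 14*t^4 + 40*t^3 + 92*t^2 - 72*t - 512
(5) = -10*c^6 - 11*c^5 + 4*c^3 - 5*c^2 + 7*c - 3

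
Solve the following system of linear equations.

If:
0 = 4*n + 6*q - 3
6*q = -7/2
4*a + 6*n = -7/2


Then:
a = -53/16
n = 13/8
q = -7/12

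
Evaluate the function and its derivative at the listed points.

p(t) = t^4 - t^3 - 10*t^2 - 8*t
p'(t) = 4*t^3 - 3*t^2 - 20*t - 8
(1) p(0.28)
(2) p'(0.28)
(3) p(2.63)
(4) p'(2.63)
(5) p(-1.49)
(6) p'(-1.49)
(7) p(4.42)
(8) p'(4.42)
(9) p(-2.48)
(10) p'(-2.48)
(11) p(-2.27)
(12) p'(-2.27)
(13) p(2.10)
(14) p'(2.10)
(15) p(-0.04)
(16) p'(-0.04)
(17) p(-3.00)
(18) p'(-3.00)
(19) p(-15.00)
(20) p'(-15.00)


(1) = -3.04
(2) = -13.75
(3) = -60.56
(4) = -8.58
(5) = -2.04
(6) = 1.91
(7) = 64.60
(8) = 190.39
(9) = 11.42
(10) = -37.86
(11) = 4.88
(12) = -24.85
(13) = -50.71
(14) = -26.19
(15) = 0.30
(16) = -7.21
(17) = 42.00
(18) = -83.00
(19) = 51870.00
(20) = -13883.00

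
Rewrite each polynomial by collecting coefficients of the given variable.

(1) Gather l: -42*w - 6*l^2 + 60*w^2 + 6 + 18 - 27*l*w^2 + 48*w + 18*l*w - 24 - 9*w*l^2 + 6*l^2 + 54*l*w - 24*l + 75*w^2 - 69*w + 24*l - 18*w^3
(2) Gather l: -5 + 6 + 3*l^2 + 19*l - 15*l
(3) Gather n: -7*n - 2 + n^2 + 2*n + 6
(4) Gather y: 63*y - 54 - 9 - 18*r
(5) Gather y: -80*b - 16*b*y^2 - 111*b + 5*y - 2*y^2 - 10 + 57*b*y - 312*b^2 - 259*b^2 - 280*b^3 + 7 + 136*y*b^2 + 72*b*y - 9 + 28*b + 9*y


(1) = -9*l^2*w + l*(-27*w^2 + 72*w) - 18*w^3 + 135*w^2 - 63*w
(2) = 3*l^2 + 4*l + 1
(3) = n^2 - 5*n + 4
(4) = -18*r + 63*y - 63
(5) = -280*b^3 - 571*b^2 - 163*b + y^2*(-16*b - 2) + y*(136*b^2 + 129*b + 14) - 12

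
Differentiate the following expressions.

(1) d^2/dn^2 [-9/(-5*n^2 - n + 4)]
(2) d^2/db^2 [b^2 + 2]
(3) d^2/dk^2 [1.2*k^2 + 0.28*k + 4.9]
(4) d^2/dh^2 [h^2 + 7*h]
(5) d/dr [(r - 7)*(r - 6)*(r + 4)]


(1) = 18*(-25*n^2 - 5*n + (10*n + 1)^2 + 20)/(5*n^2 + n - 4)^3
(2) = 2
(3) = 2.40000000000000
(4) = 2
(5) = 3*r^2 - 18*r - 10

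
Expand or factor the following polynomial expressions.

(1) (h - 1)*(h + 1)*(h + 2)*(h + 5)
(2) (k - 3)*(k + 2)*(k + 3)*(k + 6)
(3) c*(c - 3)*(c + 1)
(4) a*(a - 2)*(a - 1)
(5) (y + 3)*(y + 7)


(1) = h^4 + 7*h^3 + 9*h^2 - 7*h - 10
(2) = k^4 + 8*k^3 + 3*k^2 - 72*k - 108
(3) = c^3 - 2*c^2 - 3*c
(4) = a^3 - 3*a^2 + 2*a
(5) = y^2 + 10*y + 21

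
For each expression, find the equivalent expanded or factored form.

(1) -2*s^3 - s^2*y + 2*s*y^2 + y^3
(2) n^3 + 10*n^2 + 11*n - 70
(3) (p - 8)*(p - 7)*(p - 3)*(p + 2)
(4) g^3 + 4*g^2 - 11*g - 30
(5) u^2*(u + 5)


(1) = (-s + y)*(s + y)*(2*s + y)
(2) = (n - 2)*(n + 5)*(n + 7)
(3) = p^4 - 16*p^3 + 65*p^2 + 34*p - 336
(4) = (g - 3)*(g + 2)*(g + 5)
(5) = u^3 + 5*u^2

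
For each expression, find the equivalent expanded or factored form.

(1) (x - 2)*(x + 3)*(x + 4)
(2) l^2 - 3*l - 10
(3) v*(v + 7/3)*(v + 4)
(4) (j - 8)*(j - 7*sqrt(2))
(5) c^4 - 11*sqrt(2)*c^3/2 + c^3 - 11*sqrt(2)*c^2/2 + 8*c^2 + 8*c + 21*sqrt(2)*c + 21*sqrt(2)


(1) = x^3 + 5*x^2 - 2*x - 24
(2) = (l - 5)*(l + 2)
(3) = v^3 + 19*v^2/3 + 28*v/3
(4) = j^2 - 7*sqrt(2)*j - 8*j + 56*sqrt(2)
(5) = (c + 1)*(c - 7*sqrt(2)/2)*(c - 3*sqrt(2))*(c + sqrt(2))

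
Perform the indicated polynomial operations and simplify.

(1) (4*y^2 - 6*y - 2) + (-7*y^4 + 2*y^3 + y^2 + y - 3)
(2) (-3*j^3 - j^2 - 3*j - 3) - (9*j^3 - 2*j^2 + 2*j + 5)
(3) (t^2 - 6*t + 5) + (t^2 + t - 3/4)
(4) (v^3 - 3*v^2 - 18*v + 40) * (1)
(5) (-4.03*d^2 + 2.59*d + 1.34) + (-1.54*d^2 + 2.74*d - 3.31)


(1) = -7*y^4 + 2*y^3 + 5*y^2 - 5*y - 5
(2) = -12*j^3 + j^2 - 5*j - 8
(3) = 2*t^2 - 5*t + 17/4
(4) = v^3 - 3*v^2 - 18*v + 40
(5) = -5.57*d^2 + 5.33*d - 1.97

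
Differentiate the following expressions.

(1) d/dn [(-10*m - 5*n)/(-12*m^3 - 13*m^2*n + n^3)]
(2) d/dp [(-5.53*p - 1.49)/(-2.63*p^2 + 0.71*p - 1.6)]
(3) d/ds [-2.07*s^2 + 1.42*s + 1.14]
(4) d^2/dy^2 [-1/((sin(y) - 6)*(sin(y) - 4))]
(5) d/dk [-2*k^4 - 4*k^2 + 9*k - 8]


(1) = 5*(12*m^3 + 13*m^2*n - n^3 - (2*m + n)*(13*m^2 - 3*n^2))/(12*m^3 + 13*m^2*n - n^3)^2
(2) = (-14.5439*p^2 - 7.8374*p + 9.9059)/(6.9169*p^4 - 3.7346*p^3 + 8.9201*p^2 - 2.272*p + 2.56)
(3) = 1.42 - 4.14*s
(4) = (4*sin(y)^4 - 30*sin(y)^3 - 2*sin(y)^2 + 300*sin(y) - 152)/((sin(y) - 6)^3*(sin(y) - 4)^3)
(5) = -8*k^3 - 8*k + 9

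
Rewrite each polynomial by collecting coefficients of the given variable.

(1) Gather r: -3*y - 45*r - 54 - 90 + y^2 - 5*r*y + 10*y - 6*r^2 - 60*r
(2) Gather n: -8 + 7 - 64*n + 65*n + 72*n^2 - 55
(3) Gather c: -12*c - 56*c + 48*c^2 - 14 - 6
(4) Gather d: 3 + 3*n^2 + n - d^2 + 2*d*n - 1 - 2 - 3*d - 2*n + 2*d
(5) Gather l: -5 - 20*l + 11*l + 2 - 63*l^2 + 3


(1) = -6*r^2 + r*(-5*y - 105) + y^2 + 7*y - 144
(2) = 72*n^2 + n - 56
(3) = 48*c^2 - 68*c - 20
(4) = -d^2 + d*(2*n - 1) + 3*n^2 - n
(5) = -63*l^2 - 9*l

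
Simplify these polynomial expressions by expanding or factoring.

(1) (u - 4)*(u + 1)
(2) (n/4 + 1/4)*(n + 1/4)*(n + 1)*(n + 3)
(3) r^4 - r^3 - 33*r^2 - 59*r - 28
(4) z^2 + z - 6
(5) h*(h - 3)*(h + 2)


(1) = u^2 - 3*u - 4
(2) = n^4/4 + 21*n^3/16 + 33*n^2/16 + 19*n/16 + 3/16
(3) = (r - 7)*(r + 1)^2*(r + 4)
(4) = (z - 2)*(z + 3)
(5) = h^3 - h^2 - 6*h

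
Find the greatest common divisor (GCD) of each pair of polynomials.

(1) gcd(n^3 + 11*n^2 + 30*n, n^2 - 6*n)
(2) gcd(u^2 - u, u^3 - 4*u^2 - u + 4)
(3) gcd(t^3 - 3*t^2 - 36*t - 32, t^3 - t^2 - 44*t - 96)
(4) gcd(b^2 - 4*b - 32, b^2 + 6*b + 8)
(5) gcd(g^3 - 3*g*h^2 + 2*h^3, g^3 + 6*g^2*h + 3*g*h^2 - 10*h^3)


(1) = gcd(n*(n + 5)*(n + 6), n*(n - 6)) = n
(2) = gcd(u*(u - 1), (u - 4)*(u - 1)*(u + 1)) = u - 1
(3) = t^2 - 4*t - 32
(4) = gcd((b - 8)*(b + 4), (b + 2)*(b + 4)) = b + 4
(5) = gcd((g - h)^2*(g + 2*h), (g - h)*(g + 2*h)*(g + 5*h)) = g^2 + g*h - 2*h^2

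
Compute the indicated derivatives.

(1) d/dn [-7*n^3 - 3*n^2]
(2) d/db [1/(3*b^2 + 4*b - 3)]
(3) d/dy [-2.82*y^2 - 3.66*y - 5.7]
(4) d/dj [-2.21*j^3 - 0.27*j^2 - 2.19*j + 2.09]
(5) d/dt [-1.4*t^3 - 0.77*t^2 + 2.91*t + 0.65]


(1) = 3*n*(-7*n - 2)
(2) = 2*(-3*b - 2)/(3*b^2 + 4*b - 3)^2
(3) = -5.64*y - 3.66
(4) = -6.63*j^2 - 0.54*j - 2.19
(5) = -4.2*t^2 - 1.54*t + 2.91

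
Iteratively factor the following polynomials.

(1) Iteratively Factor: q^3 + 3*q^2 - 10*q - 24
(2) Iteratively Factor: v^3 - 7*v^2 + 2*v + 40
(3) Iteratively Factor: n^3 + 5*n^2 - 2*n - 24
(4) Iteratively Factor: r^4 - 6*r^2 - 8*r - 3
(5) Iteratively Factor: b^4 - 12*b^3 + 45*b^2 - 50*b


(1) = (q - 3)*(q^2 + 6*q + 8) = (q - 3)*(q + 2)*(q + 4)
(2) = (v - 4)*(v^2 - 3*v - 10) = (v - 5)*(v - 4)*(v + 2)
(3) = (n + 3)*(n^2 + 2*n - 8) = (n - 2)*(n + 3)*(n + 4)
(4) = (r + 1)*(r^3 - r^2 - 5*r - 3) = (r - 3)*(r + 1)*(r^2 + 2*r + 1) = (r - 3)*(r + 1)^2*(r + 1)
(5) = (b - 2)*(b^3 - 10*b^2 + 25*b) = (b - 5)*(b - 2)*(b^2 - 5*b) = (b - 5)^2*(b - 2)*(b)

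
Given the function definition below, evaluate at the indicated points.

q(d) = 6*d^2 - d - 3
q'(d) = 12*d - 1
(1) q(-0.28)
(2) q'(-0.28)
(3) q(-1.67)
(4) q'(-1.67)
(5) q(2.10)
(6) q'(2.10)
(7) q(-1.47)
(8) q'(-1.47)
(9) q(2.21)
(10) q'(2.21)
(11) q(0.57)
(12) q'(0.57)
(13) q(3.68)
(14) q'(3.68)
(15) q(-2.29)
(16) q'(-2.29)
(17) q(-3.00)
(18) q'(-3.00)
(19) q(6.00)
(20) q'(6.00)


(1) = -2.25
(2) = -4.36
(3) = 15.40
(4) = -21.04
(5) = 21.36
(6) = 24.20
(7) = 11.44
(8) = -18.64
(9) = 24.09
(10) = 25.52
(11) = -1.62
(12) = 5.84
(13) = 74.57
(14) = 43.16
(15) = 30.75
(16) = -28.48
(17) = 54.00
(18) = -37.00
(19) = 207.00
(20) = 71.00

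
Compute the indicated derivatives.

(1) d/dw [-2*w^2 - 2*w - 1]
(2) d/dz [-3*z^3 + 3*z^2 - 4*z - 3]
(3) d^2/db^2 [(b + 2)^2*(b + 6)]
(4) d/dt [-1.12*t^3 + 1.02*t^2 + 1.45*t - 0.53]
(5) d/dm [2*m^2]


(1) = -4*w - 2
(2) = -9*z^2 + 6*z - 4
(3) = 6*b + 20
(4) = -3.36*t^2 + 2.04*t + 1.45
(5) = 4*m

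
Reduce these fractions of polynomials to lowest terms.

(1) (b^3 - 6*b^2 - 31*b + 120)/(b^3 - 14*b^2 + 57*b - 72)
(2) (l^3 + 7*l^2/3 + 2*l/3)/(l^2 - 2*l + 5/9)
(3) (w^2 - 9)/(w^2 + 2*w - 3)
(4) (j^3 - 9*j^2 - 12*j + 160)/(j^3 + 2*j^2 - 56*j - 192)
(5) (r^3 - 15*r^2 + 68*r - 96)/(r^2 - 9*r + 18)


(1) = (b + 5)/(b - 3)
(2) = (9*l^3 + 21*l^2 + 6*l)/(9*l^2 - 18*l + 5)
(3) = (w - 3)/(w - 1)
(4) = (j - 5)/(j + 6)
(5) = (r^2 - 12*r + 32)/(r - 6)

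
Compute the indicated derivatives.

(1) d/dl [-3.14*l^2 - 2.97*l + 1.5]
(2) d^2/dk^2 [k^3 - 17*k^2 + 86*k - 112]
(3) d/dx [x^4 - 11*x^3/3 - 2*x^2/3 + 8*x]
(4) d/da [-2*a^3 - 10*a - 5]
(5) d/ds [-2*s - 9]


(1) = -6.28*l - 2.97
(2) = 6*k - 34
(3) = 4*x^3 - 11*x^2 - 4*x/3 + 8
(4) = -6*a^2 - 10
(5) = -2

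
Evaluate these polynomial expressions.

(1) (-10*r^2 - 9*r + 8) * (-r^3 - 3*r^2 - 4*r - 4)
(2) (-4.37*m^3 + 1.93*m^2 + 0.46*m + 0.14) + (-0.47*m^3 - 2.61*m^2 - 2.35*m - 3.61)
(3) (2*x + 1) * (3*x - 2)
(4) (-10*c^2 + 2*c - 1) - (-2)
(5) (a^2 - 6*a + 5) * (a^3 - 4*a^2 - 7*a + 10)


(1) = 10*r^5 + 39*r^4 + 59*r^3 + 52*r^2 + 4*r - 32
(2) = -4.84*m^3 - 0.68*m^2 - 1.89*m - 3.47
(3) = 6*x^2 - x - 2
(4) = -10*c^2 + 2*c + 1
(5) = a^5 - 10*a^4 + 22*a^3 + 32*a^2 - 95*a + 50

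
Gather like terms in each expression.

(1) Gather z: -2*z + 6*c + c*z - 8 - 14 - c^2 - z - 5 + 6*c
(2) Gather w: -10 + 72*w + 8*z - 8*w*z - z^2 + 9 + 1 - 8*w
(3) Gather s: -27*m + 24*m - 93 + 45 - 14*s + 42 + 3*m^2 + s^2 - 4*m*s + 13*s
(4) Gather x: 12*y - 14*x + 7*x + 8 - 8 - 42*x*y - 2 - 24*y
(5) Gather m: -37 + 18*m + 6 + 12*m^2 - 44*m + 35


(1) = -c^2 + 12*c + z*(c - 3) - 27
(2) = w*(64 - 8*z) - z^2 + 8*z
(3) = 3*m^2 - 3*m + s^2 + s*(-4*m - 1) - 6
(4) = x*(-42*y - 7) - 12*y - 2
(5) = 12*m^2 - 26*m + 4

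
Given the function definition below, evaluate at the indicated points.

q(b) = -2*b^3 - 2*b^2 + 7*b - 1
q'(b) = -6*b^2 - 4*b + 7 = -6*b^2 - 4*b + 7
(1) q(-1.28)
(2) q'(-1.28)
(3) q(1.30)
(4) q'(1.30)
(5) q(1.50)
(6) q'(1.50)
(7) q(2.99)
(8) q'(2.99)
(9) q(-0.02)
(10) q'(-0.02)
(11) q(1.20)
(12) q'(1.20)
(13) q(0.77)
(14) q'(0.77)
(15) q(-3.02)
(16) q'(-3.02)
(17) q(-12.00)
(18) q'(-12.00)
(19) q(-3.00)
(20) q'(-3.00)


(1) = -9.04
(2) = 2.29
(3) = 0.33
(4) = -8.34
(5) = -1.75
(6) = -12.50
(7) = -51.41
(8) = -58.60
(9) = -1.14
(10) = 7.08
(11) = 1.06
(12) = -6.44
(13) = 2.29
(14) = 0.36
(15) = 14.71
(16) = -35.64
(17) = 3083.00
(18) = -809.00
(19) = 14.00
(20) = -35.00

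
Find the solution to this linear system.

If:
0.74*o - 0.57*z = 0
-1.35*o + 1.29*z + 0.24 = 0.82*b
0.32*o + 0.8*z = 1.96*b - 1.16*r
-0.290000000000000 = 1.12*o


Then:
b = 0.19
o = -0.26
r = 0.62
z = -0.34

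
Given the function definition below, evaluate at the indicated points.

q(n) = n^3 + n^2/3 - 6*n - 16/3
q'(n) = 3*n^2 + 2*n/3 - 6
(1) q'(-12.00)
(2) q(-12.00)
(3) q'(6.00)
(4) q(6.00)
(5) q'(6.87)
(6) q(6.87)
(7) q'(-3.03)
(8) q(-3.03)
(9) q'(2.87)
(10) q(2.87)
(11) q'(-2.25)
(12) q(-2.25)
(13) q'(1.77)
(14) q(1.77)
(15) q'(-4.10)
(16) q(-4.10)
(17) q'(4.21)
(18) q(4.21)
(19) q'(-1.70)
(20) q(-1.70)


(1) = 418.00
(2) = -1613.33
(3) = 106.00
(4) = 186.67
(5) = 140.17
(6) = 293.42
(7) = 19.52
(8) = -11.91
(9) = 20.62
(10) = 3.83
(11) = 7.69
(12) = -1.54
(13) = 4.58
(14) = -9.36
(15) = 41.70
(16) = -44.05
(17) = 49.98
(18) = 49.93
(19) = 1.54
(20) = 0.92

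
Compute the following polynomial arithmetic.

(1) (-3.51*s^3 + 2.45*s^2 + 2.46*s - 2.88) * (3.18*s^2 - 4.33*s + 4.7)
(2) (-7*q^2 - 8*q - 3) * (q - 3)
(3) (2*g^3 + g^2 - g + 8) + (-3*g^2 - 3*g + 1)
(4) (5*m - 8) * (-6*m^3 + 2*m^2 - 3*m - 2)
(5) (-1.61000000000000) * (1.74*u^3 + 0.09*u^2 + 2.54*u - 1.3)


(1) = -11.1618*s^5 + 22.9893*s^4 - 19.2827*s^3 - 8.2952*s^2 + 24.0324*s - 13.536
(2) = -7*q^3 + 13*q^2 + 21*q + 9
(3) = 2*g^3 - 2*g^2 - 4*g + 9
(4) = -30*m^4 + 58*m^3 - 31*m^2 + 14*m + 16
(5) = -2.8014*u^3 - 0.1449*u^2 - 4.0894*u + 2.093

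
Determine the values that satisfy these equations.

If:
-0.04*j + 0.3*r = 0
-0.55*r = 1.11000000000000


Then:
j = -15.14
r = -2.02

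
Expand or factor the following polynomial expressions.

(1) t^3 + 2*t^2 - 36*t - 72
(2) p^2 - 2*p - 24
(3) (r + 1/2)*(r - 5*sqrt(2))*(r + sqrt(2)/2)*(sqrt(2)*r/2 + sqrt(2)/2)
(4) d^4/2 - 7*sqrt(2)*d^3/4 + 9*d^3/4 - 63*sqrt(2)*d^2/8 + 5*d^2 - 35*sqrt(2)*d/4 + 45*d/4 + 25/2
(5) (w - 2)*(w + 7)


(1) = (t - 6)*(t + 2)*(t + 6)
(2) = (p - 6)*(p + 4)
(3) = sqrt(2)*r^4/2 - 9*r^3/2 + 3*sqrt(2)*r^3/4 - 27*r^2/4 - 9*sqrt(2)*r^2/4 - 15*sqrt(2)*r/4 - 9*r/4 - 5*sqrt(2)/4
(4) = (d/2 + 1)*(d + 5/2)*(d - 5*sqrt(2)/2)*(d - sqrt(2))
(5) = w^2 + 5*w - 14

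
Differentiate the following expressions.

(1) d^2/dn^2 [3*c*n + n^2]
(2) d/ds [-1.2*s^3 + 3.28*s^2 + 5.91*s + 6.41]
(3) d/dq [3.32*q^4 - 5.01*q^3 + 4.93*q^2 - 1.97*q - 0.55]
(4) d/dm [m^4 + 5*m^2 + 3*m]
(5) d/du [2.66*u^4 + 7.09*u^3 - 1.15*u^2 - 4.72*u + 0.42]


(1) = 2
(2) = -3.6*s^2 + 6.56*s + 5.91
(3) = 13.28*q^3 - 15.03*q^2 + 9.86*q - 1.97
(4) = 4*m^3 + 10*m + 3
(5) = 10.64*u^3 + 21.27*u^2 - 2.3*u - 4.72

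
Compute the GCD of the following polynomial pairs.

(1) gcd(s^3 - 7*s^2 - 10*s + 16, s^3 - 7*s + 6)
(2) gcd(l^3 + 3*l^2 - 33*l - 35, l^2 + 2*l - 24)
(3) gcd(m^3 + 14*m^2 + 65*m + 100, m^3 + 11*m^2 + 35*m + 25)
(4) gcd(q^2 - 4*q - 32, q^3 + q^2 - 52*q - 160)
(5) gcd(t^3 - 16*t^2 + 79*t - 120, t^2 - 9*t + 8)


(1) = s - 1
(2) = 1
(3) = gcd((m + 4)*(m + 5)^2, (m + 1)*(m + 5)^2) = m^2 + 10*m + 25
(4) = gcd((q - 8)*(q + 4), (q - 8)*(q + 4)*(q + 5)) = q^2 - 4*q - 32
(5) = gcd((t - 8)*(t - 5)*(t - 3), (t - 8)*(t - 1)) = t - 8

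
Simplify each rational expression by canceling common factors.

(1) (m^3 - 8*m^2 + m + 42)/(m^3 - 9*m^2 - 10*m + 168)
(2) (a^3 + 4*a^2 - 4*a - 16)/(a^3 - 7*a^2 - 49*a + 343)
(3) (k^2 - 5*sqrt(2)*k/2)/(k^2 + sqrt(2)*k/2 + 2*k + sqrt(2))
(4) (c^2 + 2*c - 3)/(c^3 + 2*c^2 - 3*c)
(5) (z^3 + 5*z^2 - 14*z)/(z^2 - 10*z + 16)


(1) = (m^2 - m - 6)/(m^2 - 2*m - 24)
(2) = (a^3 + 4*a^2 - 4*a - 16)/(a^3 - 7*a^2 - 49*a + 343)
(3) = (4*k^2 - 10*sqrt(2)*k)/(4*k^2 + k*(2*sqrt(2) + 8) + 4*sqrt(2))
(4) = 1/c
(5) = (z^2 + 7*z)/(z - 8)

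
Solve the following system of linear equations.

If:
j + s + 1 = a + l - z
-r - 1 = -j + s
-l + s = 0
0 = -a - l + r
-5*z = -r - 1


Then:
a = 11*z/2
j = 9*z/2 - 1
l = -z/2 - 1
r = 5*z - 1
s = -z/2 - 1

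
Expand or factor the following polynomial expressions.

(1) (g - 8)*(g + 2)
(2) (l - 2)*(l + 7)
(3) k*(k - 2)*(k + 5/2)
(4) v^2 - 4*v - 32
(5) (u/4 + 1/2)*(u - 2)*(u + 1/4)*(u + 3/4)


(1) = g^2 - 6*g - 16
(2) = l^2 + 5*l - 14
(3) = k^3 + k^2/2 - 5*k
(4) = (v - 8)*(v + 4)
(5) = u^4/4 + u^3/4 - 61*u^2/64 - u - 3/16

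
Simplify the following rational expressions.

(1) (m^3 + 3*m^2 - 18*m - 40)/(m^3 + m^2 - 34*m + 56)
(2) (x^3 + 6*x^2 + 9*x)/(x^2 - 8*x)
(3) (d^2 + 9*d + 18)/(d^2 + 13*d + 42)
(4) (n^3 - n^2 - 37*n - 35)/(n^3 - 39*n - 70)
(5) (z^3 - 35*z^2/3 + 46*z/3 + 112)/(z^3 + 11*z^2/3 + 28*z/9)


(1) = (m^2 + 7*m + 10)/(m^2 + 5*m - 14)
(2) = (x^2 + 6*x + 9)/(x - 8)
(3) = (d + 3)/(d + 7)
(4) = (n + 1)/(n + 2)
(5) = (3*z^2 - 42*z + 144)/(3*z^2 + 4*z)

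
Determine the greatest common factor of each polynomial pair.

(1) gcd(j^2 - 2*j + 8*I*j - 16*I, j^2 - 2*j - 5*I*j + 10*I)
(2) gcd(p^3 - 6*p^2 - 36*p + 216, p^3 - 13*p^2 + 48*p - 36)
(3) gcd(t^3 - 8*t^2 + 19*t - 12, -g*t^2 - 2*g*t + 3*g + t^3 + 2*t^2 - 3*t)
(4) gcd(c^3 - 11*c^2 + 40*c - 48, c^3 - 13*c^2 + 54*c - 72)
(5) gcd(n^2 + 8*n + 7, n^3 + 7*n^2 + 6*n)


(1) = j - 2
(2) = p^2 - 12*p + 36
(3) = gcd((t - 4)*(t - 3)*(t - 1), (-g + t)*(t - 1)*(t + 3)) = t - 1
(4) = c^2 - 7*c + 12
(5) = n + 1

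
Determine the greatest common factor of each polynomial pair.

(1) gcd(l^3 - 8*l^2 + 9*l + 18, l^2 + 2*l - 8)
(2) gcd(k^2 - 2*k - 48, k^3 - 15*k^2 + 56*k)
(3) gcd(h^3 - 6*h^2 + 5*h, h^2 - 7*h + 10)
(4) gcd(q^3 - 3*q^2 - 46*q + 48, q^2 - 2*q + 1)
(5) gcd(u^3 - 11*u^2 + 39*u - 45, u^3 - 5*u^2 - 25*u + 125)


(1) = gcd((l - 6)*(l - 3)*(l + 1), (l - 2)*(l + 4)) = 1
(2) = gcd((k - 8)*(k + 6), k*(k - 8)*(k - 7)) = k - 8
(3) = h - 5
(4) = gcd((q - 8)*(q - 1)*(q + 6), (q - 1)^2) = q - 1
(5) = gcd((u - 5)*(u - 3)^2, (u - 5)^2*(u + 5)) = u - 5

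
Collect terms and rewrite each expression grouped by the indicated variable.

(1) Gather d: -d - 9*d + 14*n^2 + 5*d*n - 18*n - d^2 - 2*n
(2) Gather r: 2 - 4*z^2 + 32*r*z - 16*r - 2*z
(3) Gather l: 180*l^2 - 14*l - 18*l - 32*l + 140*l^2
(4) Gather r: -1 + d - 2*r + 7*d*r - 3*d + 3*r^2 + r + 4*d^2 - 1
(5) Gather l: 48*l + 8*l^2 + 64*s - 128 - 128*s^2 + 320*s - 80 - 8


(1) = -d^2 + d*(5*n - 10) + 14*n^2 - 20*n
(2) = r*(32*z - 16) - 4*z^2 - 2*z + 2
(3) = 320*l^2 - 64*l
(4) = 4*d^2 - 2*d + 3*r^2 + r*(7*d - 1) - 2
(5) = 8*l^2 + 48*l - 128*s^2 + 384*s - 216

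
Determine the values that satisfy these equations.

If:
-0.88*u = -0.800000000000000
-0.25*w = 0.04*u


Then:
u = 0.91
w = -0.15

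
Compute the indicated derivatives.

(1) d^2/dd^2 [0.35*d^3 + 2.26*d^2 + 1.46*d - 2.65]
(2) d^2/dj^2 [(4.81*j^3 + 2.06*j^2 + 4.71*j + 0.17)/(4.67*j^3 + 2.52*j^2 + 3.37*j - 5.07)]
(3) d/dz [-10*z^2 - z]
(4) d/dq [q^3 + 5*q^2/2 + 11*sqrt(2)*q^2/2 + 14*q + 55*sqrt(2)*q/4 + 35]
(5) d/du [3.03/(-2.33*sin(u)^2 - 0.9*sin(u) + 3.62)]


(1) = 2.1*d + 4.52
(2) = (-23.35934*j^6 + 162.12372*j^5 + 1549.175364*j^4 + 823.595252*j^3 + 1025.565684*j^2 + 1135.717164*j + 275.058688)/(101.847563*j^9 + 164.875284*j^8 + 309.457083*j^7 - 77.753313*j^6 - 134.682015*j^5 - 489.478338*j^4 + 140.059594*j^3 + 21.590595*j^2 + 259.876539*j - 130.323843)
(3) = -20*z - 1
(4) = 3*q^2 + 5*q + 11*sqrt(2)*q + 14 + 55*sqrt(2)/4
(5) = (14.1198*sin(u) + 2.727)*cos(u)/(2.33*sin(u)^2 + 0.9*sin(u) - 3.62)^2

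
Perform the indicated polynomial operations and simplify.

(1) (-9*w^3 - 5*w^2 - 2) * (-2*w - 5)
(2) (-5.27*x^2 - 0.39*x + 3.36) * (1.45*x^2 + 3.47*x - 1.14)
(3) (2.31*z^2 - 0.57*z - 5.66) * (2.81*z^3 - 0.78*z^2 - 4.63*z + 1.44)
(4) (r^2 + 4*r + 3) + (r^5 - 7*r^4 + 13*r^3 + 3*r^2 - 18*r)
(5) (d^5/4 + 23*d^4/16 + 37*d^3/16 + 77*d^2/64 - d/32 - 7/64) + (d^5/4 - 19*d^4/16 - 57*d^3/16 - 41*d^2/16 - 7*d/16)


(1) = 18*w^4 + 55*w^3 + 25*w^2 + 4*w + 10
(2) = -7.6415*x^4 - 18.8524*x^3 + 9.5265*x^2 + 12.1038*x - 3.8304
(3) = 6.4911*z^5 - 3.4035*z^4 - 26.1553*z^3 + 10.3803*z^2 + 25.385*z - 8.1504
(4) = r^5 - 7*r^4 + 13*r^3 + 4*r^2 - 14*r + 3
(5) = d^5/2 + d^4/4 - 5*d^3/4 - 87*d^2/64 - 15*d/32 - 7/64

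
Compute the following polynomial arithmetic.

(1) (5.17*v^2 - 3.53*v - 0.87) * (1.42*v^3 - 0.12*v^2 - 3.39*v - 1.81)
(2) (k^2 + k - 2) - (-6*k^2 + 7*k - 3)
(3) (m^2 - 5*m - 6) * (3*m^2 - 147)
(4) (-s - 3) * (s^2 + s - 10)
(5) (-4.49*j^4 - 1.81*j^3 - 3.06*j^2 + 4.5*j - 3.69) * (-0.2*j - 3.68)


(1) = 7.3414*v^5 - 5.633*v^4 - 18.3381*v^3 + 2.7134*v^2 + 9.3386*v + 1.5747
(2) = 7*k^2 - 6*k + 1
(3) = 3*m^4 - 15*m^3 - 165*m^2 + 735*m + 882
(4) = -s^3 - 4*s^2 + 7*s + 30
(5) = 0.898*j^5 + 16.8852*j^4 + 7.2728*j^3 + 10.3608*j^2 - 15.822*j + 13.5792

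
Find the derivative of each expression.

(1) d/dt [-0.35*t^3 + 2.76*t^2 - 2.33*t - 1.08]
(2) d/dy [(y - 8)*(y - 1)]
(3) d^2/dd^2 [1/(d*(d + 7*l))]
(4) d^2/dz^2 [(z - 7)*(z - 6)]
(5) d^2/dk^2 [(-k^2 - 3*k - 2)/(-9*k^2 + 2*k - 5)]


(1) = -1.05*t^2 + 5.52*t - 2.33
(2) = 2*y - 9
(3) = 2*(d^2 + d*(d + 7*l) + (d + 7*l)^2)/(d^3*(d + 7*l)^3)
(4) = 2
(5) = 18*(29*k^3 + 39*k^2 - 57*k - 3)/(729*k^6 - 486*k^5 + 1323*k^4 - 548*k^3 + 735*k^2 - 150*k + 125)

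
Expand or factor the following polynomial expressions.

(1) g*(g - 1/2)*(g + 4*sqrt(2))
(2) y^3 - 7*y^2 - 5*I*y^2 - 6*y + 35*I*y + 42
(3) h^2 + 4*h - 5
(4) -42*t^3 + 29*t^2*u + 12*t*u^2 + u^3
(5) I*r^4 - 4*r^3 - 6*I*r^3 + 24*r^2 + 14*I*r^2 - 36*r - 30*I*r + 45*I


(1) = g^3 - g^2/2 + 4*sqrt(2)*g^2 - 2*sqrt(2)*g
(2) = (y - 7)*(y - 3*I)*(y - 2*I)
(3) = (h - 1)*(h + 5)
(4) = (-t + u)*(6*t + u)*(7*t + u)
(5) = (r - 3)^2*(r + 5*I)*(I*r + 1)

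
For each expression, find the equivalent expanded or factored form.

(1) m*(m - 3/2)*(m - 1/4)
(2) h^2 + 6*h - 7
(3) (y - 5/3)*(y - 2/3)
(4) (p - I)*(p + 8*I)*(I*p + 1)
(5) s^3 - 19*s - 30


(1) = m^3 - 7*m^2/4 + 3*m/8
(2) = (h - 1)*(h + 7)
(3) = y^2 - 7*y/3 + 10/9
(4) = I*p^3 - 6*p^2 + 15*I*p + 8
(5) = (s - 5)*(s + 2)*(s + 3)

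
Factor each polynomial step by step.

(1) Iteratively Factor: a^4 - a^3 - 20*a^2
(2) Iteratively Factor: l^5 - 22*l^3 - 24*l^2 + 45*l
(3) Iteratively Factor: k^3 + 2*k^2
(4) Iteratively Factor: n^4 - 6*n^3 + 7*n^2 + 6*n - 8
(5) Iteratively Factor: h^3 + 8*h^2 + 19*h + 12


(1) = (a)*(a^3 - a^2 - 20*a) = a^2*(a^2 - a - 20) = a^2*(a + 4)*(a - 5)
(2) = (l - 1)*(l^4 + l^3 - 21*l^2 - 45*l) = (l - 5)*(l - 1)*(l^3 + 6*l^2 + 9*l) = (l - 5)*(l - 1)*(l + 3)*(l^2 + 3*l) = l*(l - 5)*(l - 1)*(l + 3)*(l + 3)
(3) = (k + 2)*(k^2) = k*(k + 2)*(k)
(4) = (n + 1)*(n^3 - 7*n^2 + 14*n - 8) = (n - 4)*(n + 1)*(n^2 - 3*n + 2) = (n - 4)*(n - 2)*(n + 1)*(n - 1)
(5) = (h + 3)*(h^2 + 5*h + 4) = (h + 1)*(h + 3)*(h + 4)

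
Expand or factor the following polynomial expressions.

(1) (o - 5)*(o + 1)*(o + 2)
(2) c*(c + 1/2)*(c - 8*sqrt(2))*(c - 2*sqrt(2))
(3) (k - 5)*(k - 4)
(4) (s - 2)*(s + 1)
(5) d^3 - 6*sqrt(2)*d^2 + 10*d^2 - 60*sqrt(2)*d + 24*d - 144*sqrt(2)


(1) = o^3 - 2*o^2 - 13*o - 10
(2) = c^4 - 10*sqrt(2)*c^3 + c^3/2 - 5*sqrt(2)*c^2 + 32*c^2 + 16*c
(3) = k^2 - 9*k + 20
(4) = s^2 - s - 2
(5) = (d + 4)*(d + 6)*(d - 6*sqrt(2))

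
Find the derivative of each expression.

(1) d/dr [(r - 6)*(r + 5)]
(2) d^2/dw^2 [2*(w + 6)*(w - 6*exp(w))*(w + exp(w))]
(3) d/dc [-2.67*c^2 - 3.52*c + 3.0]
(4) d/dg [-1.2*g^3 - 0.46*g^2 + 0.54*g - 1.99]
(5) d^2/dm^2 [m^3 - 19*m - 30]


(1) = 2*r - 1
(2) = -10*w^2*exp(w) - 48*w*exp(2*w) - 100*w*exp(w) + 12*w - 336*exp(2*w) - 140*exp(w) + 24
(3) = -5.34*c - 3.52
(4) = -3.6*g^2 - 0.92*g + 0.54
(5) = 6*m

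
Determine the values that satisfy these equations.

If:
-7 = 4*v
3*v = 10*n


Then:
n = -21/40
v = -7/4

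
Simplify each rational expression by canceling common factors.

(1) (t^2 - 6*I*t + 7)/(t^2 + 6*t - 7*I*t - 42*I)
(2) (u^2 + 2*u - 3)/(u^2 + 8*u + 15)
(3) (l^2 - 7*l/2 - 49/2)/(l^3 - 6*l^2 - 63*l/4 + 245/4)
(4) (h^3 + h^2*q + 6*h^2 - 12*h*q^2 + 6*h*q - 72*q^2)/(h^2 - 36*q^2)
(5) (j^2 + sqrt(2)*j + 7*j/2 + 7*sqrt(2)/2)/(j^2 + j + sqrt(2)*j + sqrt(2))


(1) = (t + I)/(t + 6)
(2) = (u - 1)/(u + 5)
(3) = 2/(2*l - 5)
(4) = (-h^3 - h^2*q - 6*h^2 + 12*h*q^2 - 6*h*q + 72*q^2)/(-h^2 + 36*q^2)
(5) = (2*j + 7)/(2*j + 2)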